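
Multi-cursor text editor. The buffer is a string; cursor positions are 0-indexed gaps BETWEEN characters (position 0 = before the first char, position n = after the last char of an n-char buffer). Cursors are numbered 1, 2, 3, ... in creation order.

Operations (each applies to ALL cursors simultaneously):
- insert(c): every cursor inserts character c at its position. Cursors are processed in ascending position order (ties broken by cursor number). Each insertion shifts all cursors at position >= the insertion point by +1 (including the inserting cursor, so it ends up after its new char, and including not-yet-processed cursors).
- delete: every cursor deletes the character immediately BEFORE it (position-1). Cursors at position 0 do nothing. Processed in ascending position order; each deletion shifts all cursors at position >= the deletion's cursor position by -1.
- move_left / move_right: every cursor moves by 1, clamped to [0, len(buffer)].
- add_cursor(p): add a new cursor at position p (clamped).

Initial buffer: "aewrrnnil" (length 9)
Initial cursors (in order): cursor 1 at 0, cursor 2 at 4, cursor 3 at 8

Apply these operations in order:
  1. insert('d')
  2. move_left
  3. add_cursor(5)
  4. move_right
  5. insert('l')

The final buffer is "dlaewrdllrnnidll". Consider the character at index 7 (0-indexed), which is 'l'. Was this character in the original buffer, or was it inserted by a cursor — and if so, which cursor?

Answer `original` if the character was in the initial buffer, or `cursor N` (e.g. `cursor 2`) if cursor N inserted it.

Answer: cursor 2

Derivation:
After op 1 (insert('d')): buffer="daewrdrnnidl" (len 12), cursors c1@1 c2@6 c3@11, authorship 1....2....3.
After op 2 (move_left): buffer="daewrdrnnidl" (len 12), cursors c1@0 c2@5 c3@10, authorship 1....2....3.
After op 3 (add_cursor(5)): buffer="daewrdrnnidl" (len 12), cursors c1@0 c2@5 c4@5 c3@10, authorship 1....2....3.
After op 4 (move_right): buffer="daewrdrnnidl" (len 12), cursors c1@1 c2@6 c4@6 c3@11, authorship 1....2....3.
After op 5 (insert('l')): buffer="dlaewrdllrnnidll" (len 16), cursors c1@2 c2@9 c4@9 c3@15, authorship 11....224....33.
Authorship (.=original, N=cursor N): 1 1 . . . . 2 2 4 . . . . 3 3 .
Index 7: author = 2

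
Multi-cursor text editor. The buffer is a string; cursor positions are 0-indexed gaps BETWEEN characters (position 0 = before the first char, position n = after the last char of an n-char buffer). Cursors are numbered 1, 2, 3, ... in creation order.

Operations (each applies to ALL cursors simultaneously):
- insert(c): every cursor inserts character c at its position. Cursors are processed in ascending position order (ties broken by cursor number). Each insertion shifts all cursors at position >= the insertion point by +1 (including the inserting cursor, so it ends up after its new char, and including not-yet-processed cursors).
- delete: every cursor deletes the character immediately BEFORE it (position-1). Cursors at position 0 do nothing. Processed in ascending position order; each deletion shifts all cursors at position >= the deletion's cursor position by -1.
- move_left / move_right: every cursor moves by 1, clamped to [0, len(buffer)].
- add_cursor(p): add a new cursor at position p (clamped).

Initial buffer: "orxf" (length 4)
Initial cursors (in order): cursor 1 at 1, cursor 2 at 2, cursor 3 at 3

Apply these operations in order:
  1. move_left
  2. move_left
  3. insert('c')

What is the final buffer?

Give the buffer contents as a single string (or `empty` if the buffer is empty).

Answer: ccocrxf

Derivation:
After op 1 (move_left): buffer="orxf" (len 4), cursors c1@0 c2@1 c3@2, authorship ....
After op 2 (move_left): buffer="orxf" (len 4), cursors c1@0 c2@0 c3@1, authorship ....
After op 3 (insert('c')): buffer="ccocrxf" (len 7), cursors c1@2 c2@2 c3@4, authorship 12.3...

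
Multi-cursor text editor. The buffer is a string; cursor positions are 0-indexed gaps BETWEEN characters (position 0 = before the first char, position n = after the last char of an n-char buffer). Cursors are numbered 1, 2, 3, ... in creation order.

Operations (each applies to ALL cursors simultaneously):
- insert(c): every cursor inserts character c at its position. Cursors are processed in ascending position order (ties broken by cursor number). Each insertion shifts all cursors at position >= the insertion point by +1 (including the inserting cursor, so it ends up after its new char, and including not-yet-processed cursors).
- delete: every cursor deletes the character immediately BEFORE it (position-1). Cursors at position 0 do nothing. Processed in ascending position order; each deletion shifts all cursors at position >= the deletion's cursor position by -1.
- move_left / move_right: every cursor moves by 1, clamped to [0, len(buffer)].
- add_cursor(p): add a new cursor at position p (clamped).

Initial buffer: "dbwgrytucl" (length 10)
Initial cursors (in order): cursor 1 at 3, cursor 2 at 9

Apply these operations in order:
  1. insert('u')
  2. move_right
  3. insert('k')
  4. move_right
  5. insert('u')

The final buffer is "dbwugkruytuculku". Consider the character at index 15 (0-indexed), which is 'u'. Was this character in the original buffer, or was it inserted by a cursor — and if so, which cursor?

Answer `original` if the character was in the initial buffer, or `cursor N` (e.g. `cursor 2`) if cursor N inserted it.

After op 1 (insert('u')): buffer="dbwugrytucul" (len 12), cursors c1@4 c2@11, authorship ...1......2.
After op 2 (move_right): buffer="dbwugrytucul" (len 12), cursors c1@5 c2@12, authorship ...1......2.
After op 3 (insert('k')): buffer="dbwugkrytuculk" (len 14), cursors c1@6 c2@14, authorship ...1.1.....2.2
After op 4 (move_right): buffer="dbwugkrytuculk" (len 14), cursors c1@7 c2@14, authorship ...1.1.....2.2
After op 5 (insert('u')): buffer="dbwugkruytuculku" (len 16), cursors c1@8 c2@16, authorship ...1.1.1....2.22
Authorship (.=original, N=cursor N): . . . 1 . 1 . 1 . . . . 2 . 2 2
Index 15: author = 2

Answer: cursor 2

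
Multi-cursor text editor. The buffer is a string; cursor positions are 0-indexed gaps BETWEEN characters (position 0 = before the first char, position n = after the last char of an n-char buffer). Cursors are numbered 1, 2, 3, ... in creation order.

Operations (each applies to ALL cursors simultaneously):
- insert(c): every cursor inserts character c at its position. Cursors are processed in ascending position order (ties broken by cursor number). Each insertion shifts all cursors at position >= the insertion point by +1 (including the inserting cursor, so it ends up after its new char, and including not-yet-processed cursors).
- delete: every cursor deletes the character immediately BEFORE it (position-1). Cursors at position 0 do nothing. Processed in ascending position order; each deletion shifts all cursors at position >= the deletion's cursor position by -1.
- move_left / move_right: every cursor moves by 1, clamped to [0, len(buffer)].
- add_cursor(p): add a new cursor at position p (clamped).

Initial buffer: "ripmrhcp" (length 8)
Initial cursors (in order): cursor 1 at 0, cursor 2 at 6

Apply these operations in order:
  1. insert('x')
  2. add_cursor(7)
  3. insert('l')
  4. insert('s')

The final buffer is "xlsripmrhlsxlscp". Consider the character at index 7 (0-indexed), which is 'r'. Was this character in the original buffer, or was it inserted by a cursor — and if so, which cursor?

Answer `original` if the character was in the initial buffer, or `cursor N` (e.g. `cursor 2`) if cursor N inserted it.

Answer: original

Derivation:
After op 1 (insert('x')): buffer="xripmrhxcp" (len 10), cursors c1@1 c2@8, authorship 1......2..
After op 2 (add_cursor(7)): buffer="xripmrhxcp" (len 10), cursors c1@1 c3@7 c2@8, authorship 1......2..
After op 3 (insert('l')): buffer="xlripmrhlxlcp" (len 13), cursors c1@2 c3@9 c2@11, authorship 11......322..
After op 4 (insert('s')): buffer="xlsripmrhlsxlscp" (len 16), cursors c1@3 c3@11 c2@14, authorship 111......33222..
Authorship (.=original, N=cursor N): 1 1 1 . . . . . . 3 3 2 2 2 . .
Index 7: author = original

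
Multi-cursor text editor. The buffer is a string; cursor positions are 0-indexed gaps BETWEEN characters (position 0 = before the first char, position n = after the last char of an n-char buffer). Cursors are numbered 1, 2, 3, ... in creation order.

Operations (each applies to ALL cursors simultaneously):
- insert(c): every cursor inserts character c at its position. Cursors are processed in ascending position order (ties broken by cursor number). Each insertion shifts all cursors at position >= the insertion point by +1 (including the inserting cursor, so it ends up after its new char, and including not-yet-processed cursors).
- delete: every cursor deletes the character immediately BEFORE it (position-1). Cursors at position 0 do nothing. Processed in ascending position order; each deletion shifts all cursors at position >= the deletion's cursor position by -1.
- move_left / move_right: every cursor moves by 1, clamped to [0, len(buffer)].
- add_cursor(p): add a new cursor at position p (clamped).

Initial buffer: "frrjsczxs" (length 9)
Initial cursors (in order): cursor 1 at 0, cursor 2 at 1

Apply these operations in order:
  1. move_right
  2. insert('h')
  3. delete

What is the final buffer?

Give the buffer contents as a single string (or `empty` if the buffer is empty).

After op 1 (move_right): buffer="frrjsczxs" (len 9), cursors c1@1 c2@2, authorship .........
After op 2 (insert('h')): buffer="fhrhrjsczxs" (len 11), cursors c1@2 c2@4, authorship .1.2.......
After op 3 (delete): buffer="frrjsczxs" (len 9), cursors c1@1 c2@2, authorship .........

Answer: frrjsczxs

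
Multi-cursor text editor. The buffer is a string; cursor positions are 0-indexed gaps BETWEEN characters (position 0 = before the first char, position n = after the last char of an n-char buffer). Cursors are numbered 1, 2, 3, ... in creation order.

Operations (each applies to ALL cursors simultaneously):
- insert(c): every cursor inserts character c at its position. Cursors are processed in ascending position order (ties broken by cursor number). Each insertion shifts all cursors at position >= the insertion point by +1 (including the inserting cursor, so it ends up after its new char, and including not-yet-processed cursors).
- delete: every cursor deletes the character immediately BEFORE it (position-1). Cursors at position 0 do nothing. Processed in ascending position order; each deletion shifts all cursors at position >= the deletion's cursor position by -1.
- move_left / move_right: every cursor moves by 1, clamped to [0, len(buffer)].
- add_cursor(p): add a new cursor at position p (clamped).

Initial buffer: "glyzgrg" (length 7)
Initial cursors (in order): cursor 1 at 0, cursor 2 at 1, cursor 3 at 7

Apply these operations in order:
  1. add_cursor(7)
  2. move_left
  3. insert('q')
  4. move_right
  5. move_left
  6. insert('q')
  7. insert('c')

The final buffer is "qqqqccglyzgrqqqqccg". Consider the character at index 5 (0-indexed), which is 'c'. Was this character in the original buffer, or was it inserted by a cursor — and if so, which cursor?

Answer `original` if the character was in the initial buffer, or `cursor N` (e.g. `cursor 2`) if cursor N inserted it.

After op 1 (add_cursor(7)): buffer="glyzgrg" (len 7), cursors c1@0 c2@1 c3@7 c4@7, authorship .......
After op 2 (move_left): buffer="glyzgrg" (len 7), cursors c1@0 c2@0 c3@6 c4@6, authorship .......
After op 3 (insert('q')): buffer="qqglyzgrqqg" (len 11), cursors c1@2 c2@2 c3@10 c4@10, authorship 12......34.
After op 4 (move_right): buffer="qqglyzgrqqg" (len 11), cursors c1@3 c2@3 c3@11 c4@11, authorship 12......34.
After op 5 (move_left): buffer="qqglyzgrqqg" (len 11), cursors c1@2 c2@2 c3@10 c4@10, authorship 12......34.
After op 6 (insert('q')): buffer="qqqqglyzgrqqqqg" (len 15), cursors c1@4 c2@4 c3@14 c4@14, authorship 1212......3434.
After op 7 (insert('c')): buffer="qqqqccglyzgrqqqqccg" (len 19), cursors c1@6 c2@6 c3@18 c4@18, authorship 121212......343434.
Authorship (.=original, N=cursor N): 1 2 1 2 1 2 . . . . . . 3 4 3 4 3 4 .
Index 5: author = 2

Answer: cursor 2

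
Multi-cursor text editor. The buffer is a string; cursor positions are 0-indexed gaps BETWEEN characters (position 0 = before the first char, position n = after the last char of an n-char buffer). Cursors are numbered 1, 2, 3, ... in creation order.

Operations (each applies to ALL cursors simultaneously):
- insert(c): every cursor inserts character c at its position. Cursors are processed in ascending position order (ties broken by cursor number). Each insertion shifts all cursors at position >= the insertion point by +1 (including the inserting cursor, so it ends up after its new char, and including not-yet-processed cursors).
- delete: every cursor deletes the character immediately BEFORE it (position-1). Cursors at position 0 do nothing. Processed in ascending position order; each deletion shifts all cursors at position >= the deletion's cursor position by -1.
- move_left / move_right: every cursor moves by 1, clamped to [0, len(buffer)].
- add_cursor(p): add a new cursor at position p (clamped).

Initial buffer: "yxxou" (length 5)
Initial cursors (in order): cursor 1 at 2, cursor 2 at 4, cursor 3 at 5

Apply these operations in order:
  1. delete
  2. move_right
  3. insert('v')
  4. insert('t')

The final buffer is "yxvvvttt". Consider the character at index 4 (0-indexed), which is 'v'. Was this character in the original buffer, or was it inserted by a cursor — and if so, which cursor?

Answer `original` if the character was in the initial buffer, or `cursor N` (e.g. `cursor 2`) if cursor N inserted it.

After op 1 (delete): buffer="yx" (len 2), cursors c1@1 c2@2 c3@2, authorship ..
After op 2 (move_right): buffer="yx" (len 2), cursors c1@2 c2@2 c3@2, authorship ..
After op 3 (insert('v')): buffer="yxvvv" (len 5), cursors c1@5 c2@5 c3@5, authorship ..123
After op 4 (insert('t')): buffer="yxvvvttt" (len 8), cursors c1@8 c2@8 c3@8, authorship ..123123
Authorship (.=original, N=cursor N): . . 1 2 3 1 2 3
Index 4: author = 3

Answer: cursor 3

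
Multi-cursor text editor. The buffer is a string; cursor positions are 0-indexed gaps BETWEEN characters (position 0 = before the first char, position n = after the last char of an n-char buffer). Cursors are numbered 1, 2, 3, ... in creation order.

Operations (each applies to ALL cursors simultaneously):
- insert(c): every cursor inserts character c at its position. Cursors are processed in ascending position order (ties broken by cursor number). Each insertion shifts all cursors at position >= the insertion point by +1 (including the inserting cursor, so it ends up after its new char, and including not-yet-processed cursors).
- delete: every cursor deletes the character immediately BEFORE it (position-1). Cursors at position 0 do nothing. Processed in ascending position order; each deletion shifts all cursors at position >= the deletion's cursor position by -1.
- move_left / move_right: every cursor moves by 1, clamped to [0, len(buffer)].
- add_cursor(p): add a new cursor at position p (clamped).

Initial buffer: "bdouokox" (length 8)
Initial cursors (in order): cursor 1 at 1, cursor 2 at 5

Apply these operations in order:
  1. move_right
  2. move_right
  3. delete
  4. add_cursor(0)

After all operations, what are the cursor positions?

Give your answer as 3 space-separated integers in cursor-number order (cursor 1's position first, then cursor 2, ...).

Answer: 2 5 0

Derivation:
After op 1 (move_right): buffer="bdouokox" (len 8), cursors c1@2 c2@6, authorship ........
After op 2 (move_right): buffer="bdouokox" (len 8), cursors c1@3 c2@7, authorship ........
After op 3 (delete): buffer="bduokx" (len 6), cursors c1@2 c2@5, authorship ......
After op 4 (add_cursor(0)): buffer="bduokx" (len 6), cursors c3@0 c1@2 c2@5, authorship ......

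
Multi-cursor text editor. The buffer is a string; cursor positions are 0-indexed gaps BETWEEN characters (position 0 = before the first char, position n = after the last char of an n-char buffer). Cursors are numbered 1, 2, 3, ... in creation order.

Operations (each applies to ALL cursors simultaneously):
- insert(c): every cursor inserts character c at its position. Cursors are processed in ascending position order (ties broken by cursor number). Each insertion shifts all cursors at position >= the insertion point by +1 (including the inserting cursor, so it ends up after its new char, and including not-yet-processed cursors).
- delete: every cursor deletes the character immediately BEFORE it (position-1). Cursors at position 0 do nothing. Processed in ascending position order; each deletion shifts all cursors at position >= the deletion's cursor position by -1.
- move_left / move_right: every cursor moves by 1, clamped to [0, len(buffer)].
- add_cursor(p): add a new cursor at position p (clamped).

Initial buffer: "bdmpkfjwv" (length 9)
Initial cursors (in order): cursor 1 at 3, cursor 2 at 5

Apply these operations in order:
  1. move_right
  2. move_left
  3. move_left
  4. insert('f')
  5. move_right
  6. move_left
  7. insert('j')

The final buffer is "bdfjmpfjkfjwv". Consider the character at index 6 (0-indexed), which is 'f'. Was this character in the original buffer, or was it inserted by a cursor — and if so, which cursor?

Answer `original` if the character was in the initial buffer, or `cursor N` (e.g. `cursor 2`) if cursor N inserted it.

Answer: cursor 2

Derivation:
After op 1 (move_right): buffer="bdmpkfjwv" (len 9), cursors c1@4 c2@6, authorship .........
After op 2 (move_left): buffer="bdmpkfjwv" (len 9), cursors c1@3 c2@5, authorship .........
After op 3 (move_left): buffer="bdmpkfjwv" (len 9), cursors c1@2 c2@4, authorship .........
After op 4 (insert('f')): buffer="bdfmpfkfjwv" (len 11), cursors c1@3 c2@6, authorship ..1..2.....
After op 5 (move_right): buffer="bdfmpfkfjwv" (len 11), cursors c1@4 c2@7, authorship ..1..2.....
After op 6 (move_left): buffer="bdfmpfkfjwv" (len 11), cursors c1@3 c2@6, authorship ..1..2.....
After op 7 (insert('j')): buffer="bdfjmpfjkfjwv" (len 13), cursors c1@4 c2@8, authorship ..11..22.....
Authorship (.=original, N=cursor N): . . 1 1 . . 2 2 . . . . .
Index 6: author = 2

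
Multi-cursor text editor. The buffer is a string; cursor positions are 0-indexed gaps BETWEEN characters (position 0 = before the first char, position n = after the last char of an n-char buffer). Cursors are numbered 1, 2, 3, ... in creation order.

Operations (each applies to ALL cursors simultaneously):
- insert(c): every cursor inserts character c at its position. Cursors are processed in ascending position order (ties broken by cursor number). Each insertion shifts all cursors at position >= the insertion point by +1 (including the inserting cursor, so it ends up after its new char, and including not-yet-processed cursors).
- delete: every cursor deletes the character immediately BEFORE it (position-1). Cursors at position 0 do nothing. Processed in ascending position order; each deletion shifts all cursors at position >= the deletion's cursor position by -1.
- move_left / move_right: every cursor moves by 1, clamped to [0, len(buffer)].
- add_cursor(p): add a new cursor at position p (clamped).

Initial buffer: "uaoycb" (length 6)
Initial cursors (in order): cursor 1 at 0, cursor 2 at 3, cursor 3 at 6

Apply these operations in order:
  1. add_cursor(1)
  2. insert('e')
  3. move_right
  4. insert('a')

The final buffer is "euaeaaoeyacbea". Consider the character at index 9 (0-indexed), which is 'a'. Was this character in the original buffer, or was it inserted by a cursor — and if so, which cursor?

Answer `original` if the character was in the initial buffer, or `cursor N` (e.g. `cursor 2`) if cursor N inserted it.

After op 1 (add_cursor(1)): buffer="uaoycb" (len 6), cursors c1@0 c4@1 c2@3 c3@6, authorship ......
After op 2 (insert('e')): buffer="eueaoeycbe" (len 10), cursors c1@1 c4@3 c2@6 c3@10, authorship 1.4..2...3
After op 3 (move_right): buffer="eueaoeycbe" (len 10), cursors c1@2 c4@4 c2@7 c3@10, authorship 1.4..2...3
After op 4 (insert('a')): buffer="euaeaaoeyacbea" (len 14), cursors c1@3 c4@6 c2@10 c3@14, authorship 1.14.4.2.2..33
Authorship (.=original, N=cursor N): 1 . 1 4 . 4 . 2 . 2 . . 3 3
Index 9: author = 2

Answer: cursor 2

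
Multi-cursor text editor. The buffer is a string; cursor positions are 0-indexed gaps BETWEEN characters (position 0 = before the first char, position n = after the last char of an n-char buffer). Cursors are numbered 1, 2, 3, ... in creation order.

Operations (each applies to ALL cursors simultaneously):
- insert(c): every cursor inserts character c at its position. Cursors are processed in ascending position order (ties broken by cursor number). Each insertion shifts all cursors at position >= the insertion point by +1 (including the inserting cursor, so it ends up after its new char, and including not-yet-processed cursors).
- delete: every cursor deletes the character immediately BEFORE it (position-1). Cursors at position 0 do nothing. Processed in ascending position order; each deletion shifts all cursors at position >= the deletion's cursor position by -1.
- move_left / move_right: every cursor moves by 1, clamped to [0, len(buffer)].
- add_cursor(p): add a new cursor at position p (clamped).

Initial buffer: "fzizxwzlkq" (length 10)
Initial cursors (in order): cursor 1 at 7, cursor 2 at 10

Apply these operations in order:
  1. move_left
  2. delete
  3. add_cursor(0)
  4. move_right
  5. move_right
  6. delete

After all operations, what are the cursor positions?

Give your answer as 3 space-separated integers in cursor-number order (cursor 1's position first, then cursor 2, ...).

Answer: 5 5 1

Derivation:
After op 1 (move_left): buffer="fzizxwzlkq" (len 10), cursors c1@6 c2@9, authorship ..........
After op 2 (delete): buffer="fzizxzlq" (len 8), cursors c1@5 c2@7, authorship ........
After op 3 (add_cursor(0)): buffer="fzizxzlq" (len 8), cursors c3@0 c1@5 c2@7, authorship ........
After op 4 (move_right): buffer="fzizxzlq" (len 8), cursors c3@1 c1@6 c2@8, authorship ........
After op 5 (move_right): buffer="fzizxzlq" (len 8), cursors c3@2 c1@7 c2@8, authorship ........
After op 6 (delete): buffer="fizxz" (len 5), cursors c3@1 c1@5 c2@5, authorship .....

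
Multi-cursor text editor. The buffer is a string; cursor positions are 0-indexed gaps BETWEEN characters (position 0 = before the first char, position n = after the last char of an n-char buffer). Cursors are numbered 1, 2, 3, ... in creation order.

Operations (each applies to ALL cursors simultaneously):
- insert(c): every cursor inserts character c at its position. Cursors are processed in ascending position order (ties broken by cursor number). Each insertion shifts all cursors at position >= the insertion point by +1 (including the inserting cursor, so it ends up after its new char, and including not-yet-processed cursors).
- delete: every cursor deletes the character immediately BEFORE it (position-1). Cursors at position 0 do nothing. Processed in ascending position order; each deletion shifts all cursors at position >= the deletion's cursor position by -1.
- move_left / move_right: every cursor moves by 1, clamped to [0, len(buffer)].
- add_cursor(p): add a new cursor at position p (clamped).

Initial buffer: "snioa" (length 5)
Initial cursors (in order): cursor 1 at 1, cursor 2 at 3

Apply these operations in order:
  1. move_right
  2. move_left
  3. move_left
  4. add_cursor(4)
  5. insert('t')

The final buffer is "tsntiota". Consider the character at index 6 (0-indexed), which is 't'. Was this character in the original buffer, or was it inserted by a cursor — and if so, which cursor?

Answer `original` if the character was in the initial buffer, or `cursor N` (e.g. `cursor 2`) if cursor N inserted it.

Answer: cursor 3

Derivation:
After op 1 (move_right): buffer="snioa" (len 5), cursors c1@2 c2@4, authorship .....
After op 2 (move_left): buffer="snioa" (len 5), cursors c1@1 c2@3, authorship .....
After op 3 (move_left): buffer="snioa" (len 5), cursors c1@0 c2@2, authorship .....
After op 4 (add_cursor(4)): buffer="snioa" (len 5), cursors c1@0 c2@2 c3@4, authorship .....
After op 5 (insert('t')): buffer="tsntiota" (len 8), cursors c1@1 c2@4 c3@7, authorship 1..2..3.
Authorship (.=original, N=cursor N): 1 . . 2 . . 3 .
Index 6: author = 3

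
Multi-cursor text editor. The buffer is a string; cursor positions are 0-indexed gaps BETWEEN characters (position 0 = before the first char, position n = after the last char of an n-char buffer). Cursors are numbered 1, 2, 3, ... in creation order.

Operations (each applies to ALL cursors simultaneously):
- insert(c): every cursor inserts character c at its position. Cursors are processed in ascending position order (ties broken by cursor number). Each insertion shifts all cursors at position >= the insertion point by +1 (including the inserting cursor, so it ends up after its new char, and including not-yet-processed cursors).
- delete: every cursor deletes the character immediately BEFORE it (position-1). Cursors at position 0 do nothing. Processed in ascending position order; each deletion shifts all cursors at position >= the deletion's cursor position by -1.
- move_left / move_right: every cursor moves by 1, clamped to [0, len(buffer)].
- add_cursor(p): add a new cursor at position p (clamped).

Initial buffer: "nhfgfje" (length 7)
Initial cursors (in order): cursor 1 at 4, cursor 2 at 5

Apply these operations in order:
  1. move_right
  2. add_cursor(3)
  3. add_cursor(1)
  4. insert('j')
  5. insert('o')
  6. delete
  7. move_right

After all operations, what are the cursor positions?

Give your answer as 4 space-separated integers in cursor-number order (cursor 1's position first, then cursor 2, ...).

After op 1 (move_right): buffer="nhfgfje" (len 7), cursors c1@5 c2@6, authorship .......
After op 2 (add_cursor(3)): buffer="nhfgfje" (len 7), cursors c3@3 c1@5 c2@6, authorship .......
After op 3 (add_cursor(1)): buffer="nhfgfje" (len 7), cursors c4@1 c3@3 c1@5 c2@6, authorship .......
After op 4 (insert('j')): buffer="njhfjgfjjje" (len 11), cursors c4@2 c3@5 c1@8 c2@10, authorship .4..3..1.2.
After op 5 (insert('o')): buffer="njohfjogfjojjoe" (len 15), cursors c4@3 c3@7 c1@11 c2@14, authorship .44..33..11.22.
After op 6 (delete): buffer="njhfjgfjjje" (len 11), cursors c4@2 c3@5 c1@8 c2@10, authorship .4..3..1.2.
After op 7 (move_right): buffer="njhfjgfjjje" (len 11), cursors c4@3 c3@6 c1@9 c2@11, authorship .4..3..1.2.

Answer: 9 11 6 3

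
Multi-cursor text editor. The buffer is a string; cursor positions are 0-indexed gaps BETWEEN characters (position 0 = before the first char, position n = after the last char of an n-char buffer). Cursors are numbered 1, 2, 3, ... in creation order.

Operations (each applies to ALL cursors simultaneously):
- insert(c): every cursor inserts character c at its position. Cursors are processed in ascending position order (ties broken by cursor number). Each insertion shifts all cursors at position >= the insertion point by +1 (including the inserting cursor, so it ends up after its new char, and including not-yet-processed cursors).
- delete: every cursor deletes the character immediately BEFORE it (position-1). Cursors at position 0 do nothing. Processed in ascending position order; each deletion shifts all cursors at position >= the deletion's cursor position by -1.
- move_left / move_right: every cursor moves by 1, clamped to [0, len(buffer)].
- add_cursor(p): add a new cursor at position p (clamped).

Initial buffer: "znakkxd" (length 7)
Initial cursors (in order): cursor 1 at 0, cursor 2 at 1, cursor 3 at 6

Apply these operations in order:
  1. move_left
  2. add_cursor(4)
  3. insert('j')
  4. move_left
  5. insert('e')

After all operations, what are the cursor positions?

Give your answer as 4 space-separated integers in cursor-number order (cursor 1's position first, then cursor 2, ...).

After op 1 (move_left): buffer="znakkxd" (len 7), cursors c1@0 c2@0 c3@5, authorship .......
After op 2 (add_cursor(4)): buffer="znakkxd" (len 7), cursors c1@0 c2@0 c4@4 c3@5, authorship .......
After op 3 (insert('j')): buffer="jjznakjkjxd" (len 11), cursors c1@2 c2@2 c4@7 c3@9, authorship 12....4.3..
After op 4 (move_left): buffer="jjznakjkjxd" (len 11), cursors c1@1 c2@1 c4@6 c3@8, authorship 12....4.3..
After op 5 (insert('e')): buffer="jeejznakejkejxd" (len 15), cursors c1@3 c2@3 c4@9 c3@12, authorship 1122....44.33..

Answer: 3 3 12 9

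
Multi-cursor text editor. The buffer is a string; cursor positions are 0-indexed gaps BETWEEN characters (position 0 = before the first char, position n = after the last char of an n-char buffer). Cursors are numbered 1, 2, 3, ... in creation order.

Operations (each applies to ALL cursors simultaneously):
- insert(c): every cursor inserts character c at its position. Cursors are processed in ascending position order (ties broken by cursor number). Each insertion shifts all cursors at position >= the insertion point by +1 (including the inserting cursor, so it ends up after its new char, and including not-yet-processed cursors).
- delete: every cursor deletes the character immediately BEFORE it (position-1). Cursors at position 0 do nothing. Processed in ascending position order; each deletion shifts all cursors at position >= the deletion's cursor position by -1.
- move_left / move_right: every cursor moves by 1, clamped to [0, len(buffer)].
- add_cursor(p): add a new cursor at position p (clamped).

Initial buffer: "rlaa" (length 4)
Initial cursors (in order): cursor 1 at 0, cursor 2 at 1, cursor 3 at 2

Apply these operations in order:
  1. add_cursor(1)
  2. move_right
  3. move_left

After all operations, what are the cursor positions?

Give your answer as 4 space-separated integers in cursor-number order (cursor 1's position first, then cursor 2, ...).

Answer: 0 1 2 1

Derivation:
After op 1 (add_cursor(1)): buffer="rlaa" (len 4), cursors c1@0 c2@1 c4@1 c3@2, authorship ....
After op 2 (move_right): buffer="rlaa" (len 4), cursors c1@1 c2@2 c4@2 c3@3, authorship ....
After op 3 (move_left): buffer="rlaa" (len 4), cursors c1@0 c2@1 c4@1 c3@2, authorship ....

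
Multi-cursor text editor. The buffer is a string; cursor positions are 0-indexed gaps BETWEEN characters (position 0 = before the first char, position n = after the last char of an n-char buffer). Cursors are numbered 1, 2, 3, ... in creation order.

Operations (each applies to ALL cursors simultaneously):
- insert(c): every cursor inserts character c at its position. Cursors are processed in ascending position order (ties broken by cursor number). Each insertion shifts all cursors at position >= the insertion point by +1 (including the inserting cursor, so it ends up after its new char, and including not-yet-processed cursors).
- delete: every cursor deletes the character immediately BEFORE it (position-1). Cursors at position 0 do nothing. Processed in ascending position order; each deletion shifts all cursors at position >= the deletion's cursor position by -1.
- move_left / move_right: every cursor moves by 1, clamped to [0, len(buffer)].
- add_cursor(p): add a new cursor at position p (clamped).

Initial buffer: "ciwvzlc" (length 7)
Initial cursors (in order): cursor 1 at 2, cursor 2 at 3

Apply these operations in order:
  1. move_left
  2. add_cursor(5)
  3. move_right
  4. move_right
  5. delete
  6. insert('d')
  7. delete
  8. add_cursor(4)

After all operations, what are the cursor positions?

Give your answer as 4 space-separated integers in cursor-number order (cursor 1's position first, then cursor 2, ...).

Answer: 2 2 4 4

Derivation:
After op 1 (move_left): buffer="ciwvzlc" (len 7), cursors c1@1 c2@2, authorship .......
After op 2 (add_cursor(5)): buffer="ciwvzlc" (len 7), cursors c1@1 c2@2 c3@5, authorship .......
After op 3 (move_right): buffer="ciwvzlc" (len 7), cursors c1@2 c2@3 c3@6, authorship .......
After op 4 (move_right): buffer="ciwvzlc" (len 7), cursors c1@3 c2@4 c3@7, authorship .......
After op 5 (delete): buffer="cizl" (len 4), cursors c1@2 c2@2 c3@4, authorship ....
After op 6 (insert('d')): buffer="ciddzld" (len 7), cursors c1@4 c2@4 c3@7, authorship ..12..3
After op 7 (delete): buffer="cizl" (len 4), cursors c1@2 c2@2 c3@4, authorship ....
After op 8 (add_cursor(4)): buffer="cizl" (len 4), cursors c1@2 c2@2 c3@4 c4@4, authorship ....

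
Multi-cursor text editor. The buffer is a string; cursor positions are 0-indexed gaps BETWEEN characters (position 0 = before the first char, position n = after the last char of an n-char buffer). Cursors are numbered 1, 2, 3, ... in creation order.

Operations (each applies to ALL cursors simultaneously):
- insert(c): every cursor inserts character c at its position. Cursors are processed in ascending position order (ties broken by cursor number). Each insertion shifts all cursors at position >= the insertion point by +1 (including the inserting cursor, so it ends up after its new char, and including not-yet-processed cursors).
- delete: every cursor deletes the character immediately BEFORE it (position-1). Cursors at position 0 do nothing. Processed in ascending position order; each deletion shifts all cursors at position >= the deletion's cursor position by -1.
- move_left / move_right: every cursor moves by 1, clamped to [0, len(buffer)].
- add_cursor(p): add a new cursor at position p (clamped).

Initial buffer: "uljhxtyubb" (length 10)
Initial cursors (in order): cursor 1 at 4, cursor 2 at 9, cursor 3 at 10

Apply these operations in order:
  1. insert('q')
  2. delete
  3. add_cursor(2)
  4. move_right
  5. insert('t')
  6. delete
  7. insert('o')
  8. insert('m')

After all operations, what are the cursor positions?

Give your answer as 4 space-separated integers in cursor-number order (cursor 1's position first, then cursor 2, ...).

Answer: 9 18 18 5

Derivation:
After op 1 (insert('q')): buffer="uljhqxtyubqbq" (len 13), cursors c1@5 c2@11 c3@13, authorship ....1.....2.3
After op 2 (delete): buffer="uljhxtyubb" (len 10), cursors c1@4 c2@9 c3@10, authorship ..........
After op 3 (add_cursor(2)): buffer="uljhxtyubb" (len 10), cursors c4@2 c1@4 c2@9 c3@10, authorship ..........
After op 4 (move_right): buffer="uljhxtyubb" (len 10), cursors c4@3 c1@5 c2@10 c3@10, authorship ..........
After op 5 (insert('t')): buffer="uljthxttyubbtt" (len 14), cursors c4@4 c1@7 c2@14 c3@14, authorship ...4..1.....23
After op 6 (delete): buffer="uljhxtyubb" (len 10), cursors c4@3 c1@5 c2@10 c3@10, authorship ..........
After op 7 (insert('o')): buffer="uljohxotyubboo" (len 14), cursors c4@4 c1@7 c2@14 c3@14, authorship ...4..1.....23
After op 8 (insert('m')): buffer="uljomhxomtyubboomm" (len 18), cursors c4@5 c1@9 c2@18 c3@18, authorship ...44..11.....2323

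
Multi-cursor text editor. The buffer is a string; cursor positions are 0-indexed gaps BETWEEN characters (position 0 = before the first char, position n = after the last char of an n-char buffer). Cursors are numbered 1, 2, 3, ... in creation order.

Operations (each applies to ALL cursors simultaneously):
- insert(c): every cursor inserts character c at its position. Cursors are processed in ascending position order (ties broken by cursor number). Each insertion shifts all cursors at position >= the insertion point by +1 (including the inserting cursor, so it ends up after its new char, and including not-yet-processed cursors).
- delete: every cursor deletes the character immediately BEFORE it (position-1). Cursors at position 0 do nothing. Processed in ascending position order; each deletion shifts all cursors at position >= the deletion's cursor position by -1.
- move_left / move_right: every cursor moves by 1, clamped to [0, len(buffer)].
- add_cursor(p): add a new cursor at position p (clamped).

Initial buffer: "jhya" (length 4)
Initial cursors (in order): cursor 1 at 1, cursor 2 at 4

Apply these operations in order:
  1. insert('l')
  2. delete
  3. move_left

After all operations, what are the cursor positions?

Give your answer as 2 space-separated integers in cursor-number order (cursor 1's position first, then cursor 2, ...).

Answer: 0 3

Derivation:
After op 1 (insert('l')): buffer="jlhyal" (len 6), cursors c1@2 c2@6, authorship .1...2
After op 2 (delete): buffer="jhya" (len 4), cursors c1@1 c2@4, authorship ....
After op 3 (move_left): buffer="jhya" (len 4), cursors c1@0 c2@3, authorship ....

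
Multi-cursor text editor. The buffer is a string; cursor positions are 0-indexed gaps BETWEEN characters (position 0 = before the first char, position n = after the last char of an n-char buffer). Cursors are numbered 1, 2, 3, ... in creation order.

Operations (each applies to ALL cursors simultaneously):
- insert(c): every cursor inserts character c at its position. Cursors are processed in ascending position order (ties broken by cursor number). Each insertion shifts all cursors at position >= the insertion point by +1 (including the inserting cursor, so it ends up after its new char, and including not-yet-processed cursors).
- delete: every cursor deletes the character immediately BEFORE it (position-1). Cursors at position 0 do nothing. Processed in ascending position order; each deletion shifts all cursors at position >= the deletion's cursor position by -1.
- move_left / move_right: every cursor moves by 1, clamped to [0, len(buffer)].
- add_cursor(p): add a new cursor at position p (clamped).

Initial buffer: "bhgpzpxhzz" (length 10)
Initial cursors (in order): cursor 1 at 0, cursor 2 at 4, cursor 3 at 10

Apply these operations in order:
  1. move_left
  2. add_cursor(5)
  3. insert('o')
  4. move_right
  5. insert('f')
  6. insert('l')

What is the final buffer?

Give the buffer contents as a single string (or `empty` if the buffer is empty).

After op 1 (move_left): buffer="bhgpzpxhzz" (len 10), cursors c1@0 c2@3 c3@9, authorship ..........
After op 2 (add_cursor(5)): buffer="bhgpzpxhzz" (len 10), cursors c1@0 c2@3 c4@5 c3@9, authorship ..........
After op 3 (insert('o')): buffer="obhgopzopxhzoz" (len 14), cursors c1@1 c2@5 c4@8 c3@13, authorship 1...2..4....3.
After op 4 (move_right): buffer="obhgopzopxhzoz" (len 14), cursors c1@2 c2@6 c4@9 c3@14, authorship 1...2..4....3.
After op 5 (insert('f')): buffer="obfhgopfzopfxhzozf" (len 18), cursors c1@3 c2@8 c4@12 c3@18, authorship 1.1..2.2.4.4...3.3
After op 6 (insert('l')): buffer="obflhgopflzopflxhzozfl" (len 22), cursors c1@4 c2@10 c4@15 c3@22, authorship 1.11..2.22.4.44...3.33

Answer: obflhgopflzopflxhzozfl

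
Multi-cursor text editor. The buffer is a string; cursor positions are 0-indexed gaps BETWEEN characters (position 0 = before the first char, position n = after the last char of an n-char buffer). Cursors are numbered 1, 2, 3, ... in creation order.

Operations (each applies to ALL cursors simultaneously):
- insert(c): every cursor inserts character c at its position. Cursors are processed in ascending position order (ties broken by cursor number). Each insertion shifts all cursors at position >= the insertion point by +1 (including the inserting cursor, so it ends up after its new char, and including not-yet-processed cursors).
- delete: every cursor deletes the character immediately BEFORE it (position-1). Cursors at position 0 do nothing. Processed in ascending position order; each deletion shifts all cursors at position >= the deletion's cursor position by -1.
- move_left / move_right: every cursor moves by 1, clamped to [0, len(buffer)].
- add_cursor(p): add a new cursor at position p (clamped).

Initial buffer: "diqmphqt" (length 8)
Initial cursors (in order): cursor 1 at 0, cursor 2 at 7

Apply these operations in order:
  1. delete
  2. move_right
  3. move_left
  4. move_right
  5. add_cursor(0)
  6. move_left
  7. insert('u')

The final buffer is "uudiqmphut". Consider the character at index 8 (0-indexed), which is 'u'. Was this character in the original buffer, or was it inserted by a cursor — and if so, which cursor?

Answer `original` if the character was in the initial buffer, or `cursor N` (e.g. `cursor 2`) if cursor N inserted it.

Answer: cursor 2

Derivation:
After op 1 (delete): buffer="diqmpht" (len 7), cursors c1@0 c2@6, authorship .......
After op 2 (move_right): buffer="diqmpht" (len 7), cursors c1@1 c2@7, authorship .......
After op 3 (move_left): buffer="diqmpht" (len 7), cursors c1@0 c2@6, authorship .......
After op 4 (move_right): buffer="diqmpht" (len 7), cursors c1@1 c2@7, authorship .......
After op 5 (add_cursor(0)): buffer="diqmpht" (len 7), cursors c3@0 c1@1 c2@7, authorship .......
After op 6 (move_left): buffer="diqmpht" (len 7), cursors c1@0 c3@0 c2@6, authorship .......
After op 7 (insert('u')): buffer="uudiqmphut" (len 10), cursors c1@2 c3@2 c2@9, authorship 13......2.
Authorship (.=original, N=cursor N): 1 3 . . . . . . 2 .
Index 8: author = 2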